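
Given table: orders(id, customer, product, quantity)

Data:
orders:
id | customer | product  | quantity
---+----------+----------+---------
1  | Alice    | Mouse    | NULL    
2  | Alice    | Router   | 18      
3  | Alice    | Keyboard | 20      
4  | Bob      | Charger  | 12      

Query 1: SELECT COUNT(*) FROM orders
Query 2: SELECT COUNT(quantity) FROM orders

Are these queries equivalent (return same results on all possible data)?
No, not equivalent

Query 1 returns: [(4,)]
Query 2 returns: [(3,)]

Reason: COUNT(*) includes NULLs, COUNT(column) excludes them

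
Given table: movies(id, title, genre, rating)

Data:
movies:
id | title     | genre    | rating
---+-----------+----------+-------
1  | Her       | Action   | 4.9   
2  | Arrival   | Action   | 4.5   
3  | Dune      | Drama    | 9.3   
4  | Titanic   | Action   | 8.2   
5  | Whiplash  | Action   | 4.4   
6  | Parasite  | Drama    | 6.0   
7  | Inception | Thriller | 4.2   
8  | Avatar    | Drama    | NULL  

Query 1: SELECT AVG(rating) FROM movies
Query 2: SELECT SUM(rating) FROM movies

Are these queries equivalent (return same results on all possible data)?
No, not equivalent

Query 1 returns: [(5.928571428571429,)]
Query 2 returns: [(41.5,)]

Reason: AVG vs SUM give different aggregate values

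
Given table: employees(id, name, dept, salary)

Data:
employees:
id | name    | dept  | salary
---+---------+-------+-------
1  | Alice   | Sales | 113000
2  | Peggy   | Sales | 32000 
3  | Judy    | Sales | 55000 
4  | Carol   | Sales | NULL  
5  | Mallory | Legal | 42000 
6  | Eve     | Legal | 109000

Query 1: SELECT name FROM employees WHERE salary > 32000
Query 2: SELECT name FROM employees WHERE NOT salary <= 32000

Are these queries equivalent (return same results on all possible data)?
Yes, equivalent

Both queries return: [('Alice',), ('Eve',), ('Judy',), ('Mallory',)]

Reason: Both filter salary > 32000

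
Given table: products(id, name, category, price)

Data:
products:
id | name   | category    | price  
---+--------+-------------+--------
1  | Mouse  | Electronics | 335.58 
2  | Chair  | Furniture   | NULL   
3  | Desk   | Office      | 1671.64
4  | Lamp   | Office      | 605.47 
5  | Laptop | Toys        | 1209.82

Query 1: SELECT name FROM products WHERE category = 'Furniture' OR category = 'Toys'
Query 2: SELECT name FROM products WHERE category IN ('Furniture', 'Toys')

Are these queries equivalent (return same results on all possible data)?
Yes, equivalent

Both queries return: [('Chair',), ('Laptop',)]

Reason: OR vs IN are equivalent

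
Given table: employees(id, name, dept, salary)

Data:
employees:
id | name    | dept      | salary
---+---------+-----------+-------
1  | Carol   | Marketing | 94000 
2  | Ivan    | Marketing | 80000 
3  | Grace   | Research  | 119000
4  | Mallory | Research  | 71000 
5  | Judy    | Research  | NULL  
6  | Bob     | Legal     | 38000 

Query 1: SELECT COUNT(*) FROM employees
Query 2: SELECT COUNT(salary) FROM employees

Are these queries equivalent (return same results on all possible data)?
No, not equivalent

Query 1 returns: [(6,)]
Query 2 returns: [(5,)]

Reason: COUNT(*) includes NULLs, COUNT(column) excludes them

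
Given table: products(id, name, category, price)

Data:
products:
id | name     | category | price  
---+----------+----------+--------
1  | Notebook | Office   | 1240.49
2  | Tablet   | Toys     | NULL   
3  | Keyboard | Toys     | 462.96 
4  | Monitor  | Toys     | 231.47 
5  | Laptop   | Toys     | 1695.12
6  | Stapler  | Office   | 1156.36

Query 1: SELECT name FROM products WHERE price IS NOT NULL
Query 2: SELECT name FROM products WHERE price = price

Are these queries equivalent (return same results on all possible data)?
Yes, equivalent

Both queries return: [('Keyboard',), ('Laptop',), ('Monitor',), ('Notebook',), ('Stapler',)]

Reason: IS NOT NULL vs self-equality (both exclude NULLs)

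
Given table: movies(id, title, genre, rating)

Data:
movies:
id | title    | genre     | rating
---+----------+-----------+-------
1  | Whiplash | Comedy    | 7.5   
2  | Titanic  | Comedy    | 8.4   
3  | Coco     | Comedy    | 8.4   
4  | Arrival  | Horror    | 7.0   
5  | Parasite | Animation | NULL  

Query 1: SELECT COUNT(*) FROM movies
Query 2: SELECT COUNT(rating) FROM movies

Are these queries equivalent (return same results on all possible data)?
No, not equivalent

Query 1 returns: [(5,)]
Query 2 returns: [(4,)]

Reason: COUNT(*) includes NULLs, COUNT(column) excludes them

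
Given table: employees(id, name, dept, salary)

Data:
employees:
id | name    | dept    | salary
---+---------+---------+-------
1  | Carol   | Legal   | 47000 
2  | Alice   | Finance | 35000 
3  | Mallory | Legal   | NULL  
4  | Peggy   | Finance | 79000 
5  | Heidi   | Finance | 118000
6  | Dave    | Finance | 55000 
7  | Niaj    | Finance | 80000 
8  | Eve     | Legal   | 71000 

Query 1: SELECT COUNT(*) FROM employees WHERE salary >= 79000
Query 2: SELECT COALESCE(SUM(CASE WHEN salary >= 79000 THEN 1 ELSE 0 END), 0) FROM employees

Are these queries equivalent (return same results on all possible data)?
Yes, equivalent

Both queries return: [(3,)]

Reason: COUNT with WHERE vs conditional SUM (COALESCE handles empty-table NULL)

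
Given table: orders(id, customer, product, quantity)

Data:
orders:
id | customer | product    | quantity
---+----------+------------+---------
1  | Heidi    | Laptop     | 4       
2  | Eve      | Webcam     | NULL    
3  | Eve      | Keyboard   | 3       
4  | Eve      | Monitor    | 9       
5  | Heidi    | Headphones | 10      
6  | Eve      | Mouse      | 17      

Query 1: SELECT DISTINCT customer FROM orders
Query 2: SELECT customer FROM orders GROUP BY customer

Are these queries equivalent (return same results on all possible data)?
Yes, equivalent

Both queries return: [('Eve',), ('Heidi',)]

Reason: Both get unique customers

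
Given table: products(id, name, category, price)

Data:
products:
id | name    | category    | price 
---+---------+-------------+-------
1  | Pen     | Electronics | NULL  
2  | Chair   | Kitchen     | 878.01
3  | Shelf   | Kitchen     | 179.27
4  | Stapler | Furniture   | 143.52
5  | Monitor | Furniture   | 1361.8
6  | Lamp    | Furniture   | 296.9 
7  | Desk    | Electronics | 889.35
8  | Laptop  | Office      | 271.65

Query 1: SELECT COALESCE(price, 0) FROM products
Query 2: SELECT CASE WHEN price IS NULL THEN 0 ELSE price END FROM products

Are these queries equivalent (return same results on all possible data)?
Yes, equivalent

Both queries return: [(0,), (143.52,), (179.27,), (271.65,), (296.9,), (878.01,), (889.35,), (1361.8,)]

Reason: COALESCE vs CASE for NULL handling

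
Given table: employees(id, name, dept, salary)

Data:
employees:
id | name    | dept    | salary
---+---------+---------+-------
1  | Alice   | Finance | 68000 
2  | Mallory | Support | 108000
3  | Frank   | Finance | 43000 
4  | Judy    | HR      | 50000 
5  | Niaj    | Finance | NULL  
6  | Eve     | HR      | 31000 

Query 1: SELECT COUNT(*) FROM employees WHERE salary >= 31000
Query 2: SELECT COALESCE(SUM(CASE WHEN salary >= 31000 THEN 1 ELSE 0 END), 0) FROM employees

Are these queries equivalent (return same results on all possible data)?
Yes, equivalent

Both queries return: [(5,)]

Reason: COUNT with WHERE vs conditional SUM (COALESCE handles empty-table NULL)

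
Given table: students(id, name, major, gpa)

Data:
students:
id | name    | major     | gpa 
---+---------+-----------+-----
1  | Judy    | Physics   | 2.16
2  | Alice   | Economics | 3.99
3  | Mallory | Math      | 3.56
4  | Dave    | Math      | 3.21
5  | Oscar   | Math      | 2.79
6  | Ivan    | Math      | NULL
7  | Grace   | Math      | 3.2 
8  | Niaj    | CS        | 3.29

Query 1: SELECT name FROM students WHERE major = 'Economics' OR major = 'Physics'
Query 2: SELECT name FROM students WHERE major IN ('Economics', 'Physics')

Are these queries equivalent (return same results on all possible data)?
Yes, equivalent

Both queries return: [('Alice',), ('Judy',)]

Reason: OR vs IN are equivalent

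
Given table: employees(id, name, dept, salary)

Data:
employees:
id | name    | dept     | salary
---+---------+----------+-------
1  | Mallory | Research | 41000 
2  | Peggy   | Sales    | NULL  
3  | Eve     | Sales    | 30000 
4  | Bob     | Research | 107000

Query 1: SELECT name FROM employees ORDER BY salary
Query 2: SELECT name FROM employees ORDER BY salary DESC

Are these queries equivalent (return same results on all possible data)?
No, not equivalent

Query 1 returns: [('Peggy',), ('Eve',), ('Mallory',), ('Bob',)]
Query 2 returns: [('Bob',), ('Mallory',), ('Eve',), ('Peggy',)]

Reason: ASC vs DESC gives opposite ordering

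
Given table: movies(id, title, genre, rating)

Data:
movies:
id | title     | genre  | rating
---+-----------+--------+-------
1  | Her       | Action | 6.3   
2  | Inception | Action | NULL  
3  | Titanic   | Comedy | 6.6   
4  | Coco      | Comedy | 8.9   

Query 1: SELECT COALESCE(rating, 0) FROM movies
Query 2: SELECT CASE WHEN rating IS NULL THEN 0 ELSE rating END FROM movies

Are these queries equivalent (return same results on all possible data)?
Yes, equivalent

Both queries return: [(0,), (6.3,), (6.6,), (8.9,)]

Reason: COALESCE vs CASE for NULL handling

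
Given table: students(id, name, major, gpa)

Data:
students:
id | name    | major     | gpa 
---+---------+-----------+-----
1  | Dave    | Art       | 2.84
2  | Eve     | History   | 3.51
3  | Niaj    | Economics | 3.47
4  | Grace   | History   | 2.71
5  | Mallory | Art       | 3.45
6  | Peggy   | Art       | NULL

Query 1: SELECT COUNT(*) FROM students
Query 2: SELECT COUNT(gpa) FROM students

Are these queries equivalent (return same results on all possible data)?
No, not equivalent

Query 1 returns: [(6,)]
Query 2 returns: [(5,)]

Reason: COUNT(*) includes NULLs, COUNT(column) excludes them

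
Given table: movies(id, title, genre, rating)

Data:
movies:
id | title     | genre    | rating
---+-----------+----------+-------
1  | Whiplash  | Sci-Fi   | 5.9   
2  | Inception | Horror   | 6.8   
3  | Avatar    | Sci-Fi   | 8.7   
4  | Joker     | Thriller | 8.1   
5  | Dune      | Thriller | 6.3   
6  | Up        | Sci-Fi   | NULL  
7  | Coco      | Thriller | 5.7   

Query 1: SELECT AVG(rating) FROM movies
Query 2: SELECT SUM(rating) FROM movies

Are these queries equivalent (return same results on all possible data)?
No, not equivalent

Query 1 returns: [(6.916666666666667,)]
Query 2 returns: [(41.5,)]

Reason: AVG vs SUM give different aggregate values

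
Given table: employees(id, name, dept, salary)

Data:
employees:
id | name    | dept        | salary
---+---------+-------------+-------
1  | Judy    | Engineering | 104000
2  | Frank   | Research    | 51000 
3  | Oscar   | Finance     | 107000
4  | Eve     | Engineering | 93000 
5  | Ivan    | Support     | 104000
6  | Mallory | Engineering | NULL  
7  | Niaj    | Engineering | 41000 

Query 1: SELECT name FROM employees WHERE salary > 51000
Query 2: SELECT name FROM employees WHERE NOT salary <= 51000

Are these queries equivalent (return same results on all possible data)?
Yes, equivalent

Both queries return: [('Eve',), ('Ivan',), ('Judy',), ('Oscar',)]

Reason: Both filter salary > 51000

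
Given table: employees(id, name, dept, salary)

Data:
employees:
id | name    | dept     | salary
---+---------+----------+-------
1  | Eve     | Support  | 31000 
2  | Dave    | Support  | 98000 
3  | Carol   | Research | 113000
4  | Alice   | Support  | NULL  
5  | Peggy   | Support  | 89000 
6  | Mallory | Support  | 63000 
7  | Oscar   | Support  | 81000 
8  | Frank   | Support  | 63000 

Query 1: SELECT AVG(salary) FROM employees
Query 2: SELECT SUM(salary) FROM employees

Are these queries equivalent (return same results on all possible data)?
No, not equivalent

Query 1 returns: [(76857.14285714286,)]
Query 2 returns: [(538000,)]

Reason: AVG vs SUM give different aggregate values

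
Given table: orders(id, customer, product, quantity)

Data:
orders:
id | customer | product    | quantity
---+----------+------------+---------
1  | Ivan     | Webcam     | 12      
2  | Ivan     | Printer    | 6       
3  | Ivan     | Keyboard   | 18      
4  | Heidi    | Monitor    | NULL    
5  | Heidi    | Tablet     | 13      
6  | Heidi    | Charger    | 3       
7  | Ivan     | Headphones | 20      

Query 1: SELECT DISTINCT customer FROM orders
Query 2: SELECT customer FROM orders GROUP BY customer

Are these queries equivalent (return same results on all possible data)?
Yes, equivalent

Both queries return: [('Heidi',), ('Ivan',)]

Reason: Both get unique customers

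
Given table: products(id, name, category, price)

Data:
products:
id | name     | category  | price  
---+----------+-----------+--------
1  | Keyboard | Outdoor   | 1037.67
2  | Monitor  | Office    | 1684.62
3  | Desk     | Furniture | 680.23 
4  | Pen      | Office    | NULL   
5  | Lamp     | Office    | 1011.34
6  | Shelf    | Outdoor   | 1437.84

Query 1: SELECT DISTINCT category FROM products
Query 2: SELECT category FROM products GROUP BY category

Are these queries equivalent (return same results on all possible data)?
Yes, equivalent

Both queries return: [('Furniture',), ('Office',), ('Outdoor',)]

Reason: Both get unique categorys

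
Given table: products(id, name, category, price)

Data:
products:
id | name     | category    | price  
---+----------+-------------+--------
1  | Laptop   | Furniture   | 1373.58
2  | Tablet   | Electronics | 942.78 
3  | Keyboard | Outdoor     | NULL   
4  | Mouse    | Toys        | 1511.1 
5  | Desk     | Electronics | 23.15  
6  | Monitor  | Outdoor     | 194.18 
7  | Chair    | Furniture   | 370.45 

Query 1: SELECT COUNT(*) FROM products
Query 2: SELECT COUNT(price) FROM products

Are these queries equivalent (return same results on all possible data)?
No, not equivalent

Query 1 returns: [(7,)]
Query 2 returns: [(6,)]

Reason: COUNT(*) includes NULLs, COUNT(column) excludes them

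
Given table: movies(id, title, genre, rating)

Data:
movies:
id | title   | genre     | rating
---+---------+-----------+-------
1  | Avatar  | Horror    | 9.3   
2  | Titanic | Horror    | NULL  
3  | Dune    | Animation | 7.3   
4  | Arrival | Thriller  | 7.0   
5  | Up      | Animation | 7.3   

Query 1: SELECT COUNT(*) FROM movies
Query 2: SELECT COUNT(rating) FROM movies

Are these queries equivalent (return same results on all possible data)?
No, not equivalent

Query 1 returns: [(5,)]
Query 2 returns: [(4,)]

Reason: COUNT(*) includes NULLs, COUNT(column) excludes them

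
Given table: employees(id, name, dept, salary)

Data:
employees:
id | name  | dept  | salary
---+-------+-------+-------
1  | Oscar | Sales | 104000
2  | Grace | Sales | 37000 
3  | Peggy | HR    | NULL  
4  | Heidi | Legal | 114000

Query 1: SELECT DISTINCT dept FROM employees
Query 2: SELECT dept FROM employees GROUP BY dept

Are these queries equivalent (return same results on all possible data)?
Yes, equivalent

Both queries return: [('HR',), ('Legal',), ('Sales',)]

Reason: Both get unique depts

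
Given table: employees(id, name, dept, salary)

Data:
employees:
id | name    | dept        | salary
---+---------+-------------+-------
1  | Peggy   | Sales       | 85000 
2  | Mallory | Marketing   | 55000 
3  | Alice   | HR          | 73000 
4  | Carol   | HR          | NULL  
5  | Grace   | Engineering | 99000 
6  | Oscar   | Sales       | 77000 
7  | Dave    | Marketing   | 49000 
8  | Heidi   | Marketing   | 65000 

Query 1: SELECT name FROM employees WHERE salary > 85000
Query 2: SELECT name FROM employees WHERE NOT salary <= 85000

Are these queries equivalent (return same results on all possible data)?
Yes, equivalent

Both queries return: [('Grace',)]

Reason: Both filter salary > 85000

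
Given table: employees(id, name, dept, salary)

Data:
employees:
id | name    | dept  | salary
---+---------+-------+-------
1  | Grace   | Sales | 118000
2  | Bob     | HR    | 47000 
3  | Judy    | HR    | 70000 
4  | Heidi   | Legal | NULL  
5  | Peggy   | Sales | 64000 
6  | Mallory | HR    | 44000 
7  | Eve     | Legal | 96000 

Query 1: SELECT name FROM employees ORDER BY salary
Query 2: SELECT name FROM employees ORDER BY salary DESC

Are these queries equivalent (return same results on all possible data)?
No, not equivalent

Query 1 returns: [('Heidi',), ('Mallory',), ('Bob',), ('Peggy',), ('Judy',), ('Eve',), ('Grace',)]
Query 2 returns: [('Grace',), ('Eve',), ('Judy',), ('Peggy',), ('Bob',), ('Mallory',), ('Heidi',)]

Reason: ASC vs DESC gives opposite ordering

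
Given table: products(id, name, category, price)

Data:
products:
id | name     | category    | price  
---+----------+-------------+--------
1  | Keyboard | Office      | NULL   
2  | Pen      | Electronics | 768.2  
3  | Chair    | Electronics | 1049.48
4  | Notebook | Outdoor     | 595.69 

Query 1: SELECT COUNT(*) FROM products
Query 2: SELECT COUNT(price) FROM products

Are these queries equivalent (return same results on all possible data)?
No, not equivalent

Query 1 returns: [(4,)]
Query 2 returns: [(3,)]

Reason: COUNT(*) includes NULLs, COUNT(column) excludes them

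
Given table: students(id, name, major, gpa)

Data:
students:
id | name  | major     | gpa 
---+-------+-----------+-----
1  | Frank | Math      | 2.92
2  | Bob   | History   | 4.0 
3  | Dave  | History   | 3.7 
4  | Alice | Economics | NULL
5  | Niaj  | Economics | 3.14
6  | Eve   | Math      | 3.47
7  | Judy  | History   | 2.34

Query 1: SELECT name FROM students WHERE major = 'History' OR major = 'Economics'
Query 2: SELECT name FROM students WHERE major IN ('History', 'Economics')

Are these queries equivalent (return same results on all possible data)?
Yes, equivalent

Both queries return: [('Alice',), ('Bob',), ('Dave',), ('Judy',), ('Niaj',)]

Reason: OR vs IN are equivalent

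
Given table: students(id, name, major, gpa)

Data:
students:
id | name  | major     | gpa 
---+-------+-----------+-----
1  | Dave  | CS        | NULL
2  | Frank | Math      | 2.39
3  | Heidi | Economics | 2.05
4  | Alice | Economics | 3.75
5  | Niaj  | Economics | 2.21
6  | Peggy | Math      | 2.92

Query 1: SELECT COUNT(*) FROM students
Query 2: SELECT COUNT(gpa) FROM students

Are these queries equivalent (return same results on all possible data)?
No, not equivalent

Query 1 returns: [(6,)]
Query 2 returns: [(5,)]

Reason: COUNT(*) includes NULLs, COUNT(column) excludes them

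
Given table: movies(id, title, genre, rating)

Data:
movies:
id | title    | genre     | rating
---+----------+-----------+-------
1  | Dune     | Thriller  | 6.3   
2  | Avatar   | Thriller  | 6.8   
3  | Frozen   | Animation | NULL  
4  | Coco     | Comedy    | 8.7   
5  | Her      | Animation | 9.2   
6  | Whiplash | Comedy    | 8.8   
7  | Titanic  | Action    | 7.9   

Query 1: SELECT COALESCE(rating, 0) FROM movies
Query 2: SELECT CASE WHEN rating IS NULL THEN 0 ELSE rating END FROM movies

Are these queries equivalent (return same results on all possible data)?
Yes, equivalent

Both queries return: [(0,), (6.3,), (6.8,), (7.9,), (8.7,), (8.8,), (9.2,)]

Reason: COALESCE vs CASE for NULL handling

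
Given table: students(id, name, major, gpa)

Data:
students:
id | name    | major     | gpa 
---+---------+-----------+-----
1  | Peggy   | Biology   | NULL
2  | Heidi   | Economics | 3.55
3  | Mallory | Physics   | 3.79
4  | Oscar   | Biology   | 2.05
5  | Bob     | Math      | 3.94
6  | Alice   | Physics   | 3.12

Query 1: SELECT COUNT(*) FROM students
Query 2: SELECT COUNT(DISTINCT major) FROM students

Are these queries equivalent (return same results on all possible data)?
No, not equivalent

Query 1 returns: [(6,)]
Query 2 returns: [(4,)]

Reason: COUNT(*) counts rows, COUNT(DISTINCT major) counts unique majors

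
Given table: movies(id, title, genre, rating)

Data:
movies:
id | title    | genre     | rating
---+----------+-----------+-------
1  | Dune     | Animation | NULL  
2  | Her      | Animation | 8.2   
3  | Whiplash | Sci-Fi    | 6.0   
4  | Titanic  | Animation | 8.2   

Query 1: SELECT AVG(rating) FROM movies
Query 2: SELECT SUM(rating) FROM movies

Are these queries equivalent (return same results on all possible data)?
No, not equivalent

Query 1 returns: [(7.466666666666666,)]
Query 2 returns: [(22.4,)]

Reason: AVG vs SUM give different aggregate values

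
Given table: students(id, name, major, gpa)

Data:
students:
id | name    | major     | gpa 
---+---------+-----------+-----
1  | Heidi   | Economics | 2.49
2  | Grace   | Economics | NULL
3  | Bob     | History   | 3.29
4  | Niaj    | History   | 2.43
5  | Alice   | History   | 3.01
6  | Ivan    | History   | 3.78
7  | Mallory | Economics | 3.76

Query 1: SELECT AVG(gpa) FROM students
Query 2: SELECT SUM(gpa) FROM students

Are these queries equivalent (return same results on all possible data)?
No, not equivalent

Query 1 returns: [(3.1266666666666665,)]
Query 2 returns: [(18.759999999999998,)]

Reason: AVG vs SUM give different aggregate values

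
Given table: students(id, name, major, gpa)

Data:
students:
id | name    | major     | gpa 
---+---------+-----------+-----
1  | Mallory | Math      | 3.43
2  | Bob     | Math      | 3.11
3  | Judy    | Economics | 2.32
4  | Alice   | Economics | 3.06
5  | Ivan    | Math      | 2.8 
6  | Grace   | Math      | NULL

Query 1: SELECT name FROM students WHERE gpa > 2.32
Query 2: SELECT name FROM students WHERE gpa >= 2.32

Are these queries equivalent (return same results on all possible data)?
No, not equivalent

Query 1 returns: [('Mallory',), ('Bob',), ('Alice',), ('Ivan',)]
Query 2 returns: [('Mallory',), ('Bob',), ('Judy',), ('Alice',), ('Ivan',)]

Reason: > vs >= gives different results when gpa = 2.32 exists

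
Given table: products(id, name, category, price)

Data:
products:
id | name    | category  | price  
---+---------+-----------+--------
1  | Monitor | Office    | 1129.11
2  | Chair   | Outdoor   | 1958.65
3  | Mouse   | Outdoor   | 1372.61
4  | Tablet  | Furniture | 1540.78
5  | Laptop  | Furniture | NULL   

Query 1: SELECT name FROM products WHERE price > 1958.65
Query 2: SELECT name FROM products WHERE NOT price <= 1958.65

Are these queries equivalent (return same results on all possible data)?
Yes, equivalent

Both queries return: []

Reason: Both filter price > 1958.65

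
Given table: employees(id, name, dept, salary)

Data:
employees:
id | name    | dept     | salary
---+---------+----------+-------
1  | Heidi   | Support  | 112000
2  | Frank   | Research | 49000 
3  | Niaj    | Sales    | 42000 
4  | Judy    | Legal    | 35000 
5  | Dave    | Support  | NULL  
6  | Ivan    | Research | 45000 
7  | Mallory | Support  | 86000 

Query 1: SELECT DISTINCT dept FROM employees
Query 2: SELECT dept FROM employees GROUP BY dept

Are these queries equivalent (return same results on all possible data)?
Yes, equivalent

Both queries return: [('Legal',), ('Research',), ('Sales',), ('Support',)]

Reason: Both get unique depts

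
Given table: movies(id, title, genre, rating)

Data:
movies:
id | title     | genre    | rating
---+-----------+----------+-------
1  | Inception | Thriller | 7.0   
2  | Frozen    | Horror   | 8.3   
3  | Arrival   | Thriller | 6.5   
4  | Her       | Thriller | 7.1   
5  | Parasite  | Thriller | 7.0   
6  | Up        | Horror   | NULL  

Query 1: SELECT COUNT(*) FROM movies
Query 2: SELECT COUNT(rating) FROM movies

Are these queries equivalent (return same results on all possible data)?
No, not equivalent

Query 1 returns: [(6,)]
Query 2 returns: [(5,)]

Reason: COUNT(*) includes NULLs, COUNT(column) excludes them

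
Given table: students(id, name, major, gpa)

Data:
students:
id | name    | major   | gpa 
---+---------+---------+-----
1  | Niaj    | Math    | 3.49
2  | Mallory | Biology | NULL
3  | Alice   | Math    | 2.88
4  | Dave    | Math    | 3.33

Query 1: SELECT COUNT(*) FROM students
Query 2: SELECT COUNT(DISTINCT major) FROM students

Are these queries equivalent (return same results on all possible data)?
No, not equivalent

Query 1 returns: [(4,)]
Query 2 returns: [(2,)]

Reason: COUNT(*) counts rows, COUNT(DISTINCT major) counts unique majors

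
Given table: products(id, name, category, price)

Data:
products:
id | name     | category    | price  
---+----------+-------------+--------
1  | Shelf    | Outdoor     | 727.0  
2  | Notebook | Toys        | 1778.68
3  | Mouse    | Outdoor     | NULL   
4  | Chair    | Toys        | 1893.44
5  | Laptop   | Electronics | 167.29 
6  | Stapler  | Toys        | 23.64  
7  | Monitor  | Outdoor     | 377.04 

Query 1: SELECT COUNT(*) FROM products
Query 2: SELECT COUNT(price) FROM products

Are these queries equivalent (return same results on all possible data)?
No, not equivalent

Query 1 returns: [(7,)]
Query 2 returns: [(6,)]

Reason: COUNT(*) includes NULLs, COUNT(column) excludes them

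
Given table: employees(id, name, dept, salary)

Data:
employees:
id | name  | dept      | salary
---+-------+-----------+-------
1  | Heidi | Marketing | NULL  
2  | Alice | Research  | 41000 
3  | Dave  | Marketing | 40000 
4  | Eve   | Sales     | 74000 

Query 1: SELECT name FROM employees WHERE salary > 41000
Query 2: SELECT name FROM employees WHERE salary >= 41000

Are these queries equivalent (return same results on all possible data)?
No, not equivalent

Query 1 returns: [('Eve',)]
Query 2 returns: [('Alice',), ('Eve',)]

Reason: > vs >= gives different results when salary = 41000 exists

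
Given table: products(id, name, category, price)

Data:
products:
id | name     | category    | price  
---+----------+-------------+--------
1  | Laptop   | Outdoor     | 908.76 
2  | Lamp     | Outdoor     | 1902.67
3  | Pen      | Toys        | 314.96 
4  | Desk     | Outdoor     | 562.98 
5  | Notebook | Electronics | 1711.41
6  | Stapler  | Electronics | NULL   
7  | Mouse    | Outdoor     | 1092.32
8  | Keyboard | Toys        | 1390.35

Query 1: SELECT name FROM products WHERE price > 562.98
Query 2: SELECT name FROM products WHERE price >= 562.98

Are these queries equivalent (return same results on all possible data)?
No, not equivalent

Query 1 returns: [('Laptop',), ('Lamp',), ('Notebook',), ('Mouse',), ('Keyboard',)]
Query 2 returns: [('Laptop',), ('Lamp',), ('Desk',), ('Notebook',), ('Mouse',), ('Keyboard',)]

Reason: > vs >= gives different results when price = 562.98 exists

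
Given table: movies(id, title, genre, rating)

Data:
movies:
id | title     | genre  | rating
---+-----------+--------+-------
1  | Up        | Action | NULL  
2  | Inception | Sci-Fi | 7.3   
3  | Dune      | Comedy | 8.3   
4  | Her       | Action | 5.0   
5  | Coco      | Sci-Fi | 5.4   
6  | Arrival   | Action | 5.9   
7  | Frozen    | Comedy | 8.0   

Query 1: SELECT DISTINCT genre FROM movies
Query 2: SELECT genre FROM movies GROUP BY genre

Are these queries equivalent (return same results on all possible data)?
Yes, equivalent

Both queries return: [('Action',), ('Comedy',), ('Sci-Fi',)]

Reason: Both get unique genres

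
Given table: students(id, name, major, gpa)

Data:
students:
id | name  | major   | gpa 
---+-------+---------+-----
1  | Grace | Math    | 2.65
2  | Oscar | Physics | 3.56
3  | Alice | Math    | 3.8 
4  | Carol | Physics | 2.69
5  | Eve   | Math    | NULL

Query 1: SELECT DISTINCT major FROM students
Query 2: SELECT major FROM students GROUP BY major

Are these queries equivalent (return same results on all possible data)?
Yes, equivalent

Both queries return: [('Math',), ('Physics',)]

Reason: Both get unique majors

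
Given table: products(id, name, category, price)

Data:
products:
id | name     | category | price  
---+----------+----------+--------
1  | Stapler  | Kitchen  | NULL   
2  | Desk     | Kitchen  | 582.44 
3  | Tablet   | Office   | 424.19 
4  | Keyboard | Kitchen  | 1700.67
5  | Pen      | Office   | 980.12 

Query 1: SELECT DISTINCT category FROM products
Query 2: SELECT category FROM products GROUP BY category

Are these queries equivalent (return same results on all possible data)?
Yes, equivalent

Both queries return: [('Kitchen',), ('Office',)]

Reason: Both get unique categorys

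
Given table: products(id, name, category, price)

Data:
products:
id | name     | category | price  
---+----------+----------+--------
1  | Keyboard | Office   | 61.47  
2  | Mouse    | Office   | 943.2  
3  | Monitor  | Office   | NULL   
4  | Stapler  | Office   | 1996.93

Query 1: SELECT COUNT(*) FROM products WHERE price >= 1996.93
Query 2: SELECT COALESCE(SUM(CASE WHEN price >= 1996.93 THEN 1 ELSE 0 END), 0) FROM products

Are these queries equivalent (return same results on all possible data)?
Yes, equivalent

Both queries return: [(1,)]

Reason: COUNT with WHERE vs conditional SUM (COALESCE handles empty-table NULL)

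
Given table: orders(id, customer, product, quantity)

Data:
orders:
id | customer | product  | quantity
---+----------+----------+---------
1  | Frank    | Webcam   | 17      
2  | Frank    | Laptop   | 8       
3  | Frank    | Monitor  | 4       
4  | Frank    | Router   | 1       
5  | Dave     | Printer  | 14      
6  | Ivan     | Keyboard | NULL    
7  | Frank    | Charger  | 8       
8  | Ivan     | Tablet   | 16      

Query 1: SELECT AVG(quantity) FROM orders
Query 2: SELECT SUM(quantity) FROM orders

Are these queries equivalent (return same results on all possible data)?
No, not equivalent

Query 1 returns: [(9.714285714285714,)]
Query 2 returns: [(68,)]

Reason: AVG vs SUM give different aggregate values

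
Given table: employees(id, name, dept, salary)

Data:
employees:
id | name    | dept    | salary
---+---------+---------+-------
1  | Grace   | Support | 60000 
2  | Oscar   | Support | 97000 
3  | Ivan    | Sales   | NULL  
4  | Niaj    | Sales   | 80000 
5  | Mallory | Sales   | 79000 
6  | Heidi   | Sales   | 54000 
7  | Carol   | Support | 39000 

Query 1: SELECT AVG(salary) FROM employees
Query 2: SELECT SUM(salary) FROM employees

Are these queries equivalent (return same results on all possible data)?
No, not equivalent

Query 1 returns: [(68166.66666666667,)]
Query 2 returns: [(409000,)]

Reason: AVG vs SUM give different aggregate values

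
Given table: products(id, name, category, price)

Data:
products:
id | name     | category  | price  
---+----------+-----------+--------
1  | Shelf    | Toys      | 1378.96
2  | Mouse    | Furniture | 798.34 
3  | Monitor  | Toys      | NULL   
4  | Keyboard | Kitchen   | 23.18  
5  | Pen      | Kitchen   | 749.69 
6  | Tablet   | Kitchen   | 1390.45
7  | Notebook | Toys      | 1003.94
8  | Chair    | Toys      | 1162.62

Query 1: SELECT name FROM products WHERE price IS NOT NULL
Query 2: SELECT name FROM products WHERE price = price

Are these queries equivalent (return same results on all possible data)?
Yes, equivalent

Both queries return: [('Chair',), ('Keyboard',), ('Mouse',), ('Notebook',), ('Pen',), ('Shelf',), ('Tablet',)]

Reason: IS NOT NULL vs self-equality (both exclude NULLs)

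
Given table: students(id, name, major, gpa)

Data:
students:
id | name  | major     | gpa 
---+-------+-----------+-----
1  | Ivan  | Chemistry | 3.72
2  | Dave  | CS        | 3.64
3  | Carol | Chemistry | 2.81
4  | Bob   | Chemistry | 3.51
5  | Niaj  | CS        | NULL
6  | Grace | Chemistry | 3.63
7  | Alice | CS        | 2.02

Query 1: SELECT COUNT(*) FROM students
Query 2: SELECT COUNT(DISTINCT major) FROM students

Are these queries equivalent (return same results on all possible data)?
No, not equivalent

Query 1 returns: [(7,)]
Query 2 returns: [(2,)]

Reason: COUNT(*) counts rows, COUNT(DISTINCT major) counts unique majors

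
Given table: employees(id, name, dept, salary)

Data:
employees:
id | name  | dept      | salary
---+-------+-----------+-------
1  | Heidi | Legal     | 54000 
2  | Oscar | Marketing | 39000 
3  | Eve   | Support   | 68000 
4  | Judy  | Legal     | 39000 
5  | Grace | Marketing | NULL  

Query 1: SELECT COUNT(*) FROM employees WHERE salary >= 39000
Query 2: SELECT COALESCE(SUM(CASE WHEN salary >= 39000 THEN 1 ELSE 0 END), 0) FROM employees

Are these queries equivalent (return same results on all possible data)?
Yes, equivalent

Both queries return: [(4,)]

Reason: COUNT with WHERE vs conditional SUM (COALESCE handles empty-table NULL)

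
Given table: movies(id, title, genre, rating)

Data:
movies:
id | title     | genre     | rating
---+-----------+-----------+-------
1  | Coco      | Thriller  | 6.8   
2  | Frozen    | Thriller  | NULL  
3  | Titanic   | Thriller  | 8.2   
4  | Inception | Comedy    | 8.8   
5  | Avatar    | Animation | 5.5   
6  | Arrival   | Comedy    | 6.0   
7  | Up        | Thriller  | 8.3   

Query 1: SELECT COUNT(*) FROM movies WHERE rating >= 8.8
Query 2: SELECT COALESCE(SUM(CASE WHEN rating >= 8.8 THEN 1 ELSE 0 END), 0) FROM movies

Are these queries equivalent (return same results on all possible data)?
Yes, equivalent

Both queries return: [(1,)]

Reason: COUNT with WHERE vs conditional SUM (COALESCE handles empty-table NULL)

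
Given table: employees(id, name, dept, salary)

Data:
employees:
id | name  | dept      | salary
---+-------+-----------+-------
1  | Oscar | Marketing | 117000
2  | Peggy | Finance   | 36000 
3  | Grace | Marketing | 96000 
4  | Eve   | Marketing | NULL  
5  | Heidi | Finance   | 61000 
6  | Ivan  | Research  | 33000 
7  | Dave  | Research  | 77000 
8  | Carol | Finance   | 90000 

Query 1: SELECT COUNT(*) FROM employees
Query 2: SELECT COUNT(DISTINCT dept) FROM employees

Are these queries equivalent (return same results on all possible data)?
No, not equivalent

Query 1 returns: [(8,)]
Query 2 returns: [(3,)]

Reason: COUNT(*) counts rows, COUNT(DISTINCT dept) counts unique depts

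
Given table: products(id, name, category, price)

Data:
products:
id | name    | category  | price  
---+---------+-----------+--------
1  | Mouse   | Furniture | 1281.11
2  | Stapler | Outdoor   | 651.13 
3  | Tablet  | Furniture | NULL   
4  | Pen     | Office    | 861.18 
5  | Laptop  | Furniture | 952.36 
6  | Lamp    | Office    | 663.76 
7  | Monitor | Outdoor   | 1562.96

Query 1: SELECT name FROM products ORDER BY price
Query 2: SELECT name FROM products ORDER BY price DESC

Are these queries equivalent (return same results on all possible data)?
No, not equivalent

Query 1 returns: [('Tablet',), ('Stapler',), ('Lamp',), ('Pen',), ('Laptop',), ('Mouse',), ('Monitor',)]
Query 2 returns: [('Monitor',), ('Mouse',), ('Laptop',), ('Pen',), ('Lamp',), ('Stapler',), ('Tablet',)]

Reason: ASC vs DESC gives opposite ordering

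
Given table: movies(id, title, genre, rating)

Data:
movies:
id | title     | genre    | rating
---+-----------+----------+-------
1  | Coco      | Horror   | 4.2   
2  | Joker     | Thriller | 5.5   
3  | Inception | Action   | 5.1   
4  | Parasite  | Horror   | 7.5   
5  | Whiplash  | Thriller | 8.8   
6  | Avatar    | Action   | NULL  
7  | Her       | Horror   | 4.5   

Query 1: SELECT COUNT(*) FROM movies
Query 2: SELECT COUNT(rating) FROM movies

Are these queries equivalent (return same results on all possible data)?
No, not equivalent

Query 1 returns: [(7,)]
Query 2 returns: [(6,)]

Reason: COUNT(*) includes NULLs, COUNT(column) excludes them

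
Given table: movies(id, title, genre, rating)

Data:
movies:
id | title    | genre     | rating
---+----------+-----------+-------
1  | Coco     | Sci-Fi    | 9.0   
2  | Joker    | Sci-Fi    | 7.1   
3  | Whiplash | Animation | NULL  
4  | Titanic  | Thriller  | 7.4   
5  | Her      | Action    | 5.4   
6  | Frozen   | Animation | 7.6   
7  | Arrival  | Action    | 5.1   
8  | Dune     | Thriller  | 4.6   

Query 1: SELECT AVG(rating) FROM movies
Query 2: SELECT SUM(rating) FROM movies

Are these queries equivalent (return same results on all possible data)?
No, not equivalent

Query 1 returns: [(6.6000000000000005,)]
Query 2 returns: [(46.2,)]

Reason: AVG vs SUM give different aggregate values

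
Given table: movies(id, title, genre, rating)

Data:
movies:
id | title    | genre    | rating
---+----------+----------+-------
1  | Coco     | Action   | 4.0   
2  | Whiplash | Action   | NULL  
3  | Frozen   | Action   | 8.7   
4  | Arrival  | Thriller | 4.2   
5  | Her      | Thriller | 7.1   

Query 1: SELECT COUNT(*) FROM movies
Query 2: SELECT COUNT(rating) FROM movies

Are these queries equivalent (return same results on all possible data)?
No, not equivalent

Query 1 returns: [(5,)]
Query 2 returns: [(4,)]

Reason: COUNT(*) includes NULLs, COUNT(column) excludes them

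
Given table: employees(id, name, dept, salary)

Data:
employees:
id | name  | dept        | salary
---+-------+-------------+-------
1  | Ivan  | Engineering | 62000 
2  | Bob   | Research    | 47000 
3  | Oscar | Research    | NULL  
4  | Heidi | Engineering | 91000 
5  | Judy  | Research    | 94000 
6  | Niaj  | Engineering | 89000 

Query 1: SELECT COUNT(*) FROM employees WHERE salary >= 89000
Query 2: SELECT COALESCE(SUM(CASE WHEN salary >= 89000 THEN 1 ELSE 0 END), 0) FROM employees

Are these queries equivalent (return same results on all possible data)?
Yes, equivalent

Both queries return: [(3,)]

Reason: COUNT with WHERE vs conditional SUM (COALESCE handles empty-table NULL)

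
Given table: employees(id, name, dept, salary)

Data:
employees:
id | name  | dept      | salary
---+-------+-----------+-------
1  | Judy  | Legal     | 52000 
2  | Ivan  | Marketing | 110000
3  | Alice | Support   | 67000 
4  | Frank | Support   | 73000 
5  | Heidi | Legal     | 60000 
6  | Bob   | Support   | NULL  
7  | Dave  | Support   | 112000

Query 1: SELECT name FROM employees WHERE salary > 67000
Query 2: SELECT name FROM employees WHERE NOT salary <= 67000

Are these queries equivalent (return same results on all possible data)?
Yes, equivalent

Both queries return: [('Dave',), ('Frank',), ('Ivan',)]

Reason: Both filter salary > 67000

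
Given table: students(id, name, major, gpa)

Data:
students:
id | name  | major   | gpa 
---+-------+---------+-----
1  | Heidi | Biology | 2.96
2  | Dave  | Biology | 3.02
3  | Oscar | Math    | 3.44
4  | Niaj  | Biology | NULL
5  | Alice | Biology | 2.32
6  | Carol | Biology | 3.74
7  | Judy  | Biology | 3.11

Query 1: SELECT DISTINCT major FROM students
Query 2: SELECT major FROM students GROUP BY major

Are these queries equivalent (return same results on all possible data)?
Yes, equivalent

Both queries return: [('Biology',), ('Math',)]

Reason: Both get unique majors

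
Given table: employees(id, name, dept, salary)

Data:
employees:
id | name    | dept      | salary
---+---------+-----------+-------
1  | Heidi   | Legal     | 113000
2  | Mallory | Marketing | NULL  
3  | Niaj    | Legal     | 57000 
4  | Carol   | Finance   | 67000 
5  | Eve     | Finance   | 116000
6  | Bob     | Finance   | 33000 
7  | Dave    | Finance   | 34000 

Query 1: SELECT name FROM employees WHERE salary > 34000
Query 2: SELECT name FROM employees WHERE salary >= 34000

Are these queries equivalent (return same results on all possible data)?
No, not equivalent

Query 1 returns: [('Heidi',), ('Niaj',), ('Carol',), ('Eve',)]
Query 2 returns: [('Heidi',), ('Niaj',), ('Carol',), ('Eve',), ('Dave',)]

Reason: > vs >= gives different results when salary = 34000 exists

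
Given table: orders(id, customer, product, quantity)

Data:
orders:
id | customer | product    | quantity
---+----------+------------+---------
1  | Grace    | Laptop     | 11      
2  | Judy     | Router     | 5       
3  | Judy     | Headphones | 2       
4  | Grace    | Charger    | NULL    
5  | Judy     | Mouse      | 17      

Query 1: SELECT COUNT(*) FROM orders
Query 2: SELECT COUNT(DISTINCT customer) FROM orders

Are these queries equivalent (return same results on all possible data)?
No, not equivalent

Query 1 returns: [(5,)]
Query 2 returns: [(2,)]

Reason: COUNT(*) counts rows, COUNT(DISTINCT customer) counts unique customers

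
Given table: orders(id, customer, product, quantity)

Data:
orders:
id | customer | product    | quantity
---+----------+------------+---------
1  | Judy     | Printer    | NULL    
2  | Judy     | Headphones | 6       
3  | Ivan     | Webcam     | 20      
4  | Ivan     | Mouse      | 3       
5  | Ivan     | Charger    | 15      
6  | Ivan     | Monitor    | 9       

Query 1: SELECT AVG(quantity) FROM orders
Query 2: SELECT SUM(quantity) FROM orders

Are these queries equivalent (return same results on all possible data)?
No, not equivalent

Query 1 returns: [(10.6,)]
Query 2 returns: [(53,)]

Reason: AVG vs SUM give different aggregate values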